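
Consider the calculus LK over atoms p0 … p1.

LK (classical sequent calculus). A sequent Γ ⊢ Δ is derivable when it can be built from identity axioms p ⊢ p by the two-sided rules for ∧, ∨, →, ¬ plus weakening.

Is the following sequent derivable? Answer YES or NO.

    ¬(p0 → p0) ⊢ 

Derivation trace:
[¬L] ¬(p0 → p0) ⊢ 
  [→R]  ⊢ (p0 → p0)
    [Ax] p0 ⊢ p0

Result: YES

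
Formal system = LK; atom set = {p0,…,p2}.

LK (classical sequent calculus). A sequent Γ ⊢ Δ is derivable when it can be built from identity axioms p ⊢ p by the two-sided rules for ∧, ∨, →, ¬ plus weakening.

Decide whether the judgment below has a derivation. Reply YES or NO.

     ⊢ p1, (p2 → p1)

Truth-table refutation:
  v=000: Γ:[] Δ:[p1=F, (p2 → p1)=T] refutes=False
  v=001: Γ:[] Δ:[p1=F, (p2 → p1)=F] refutes=True  ← countermodel

Result: NO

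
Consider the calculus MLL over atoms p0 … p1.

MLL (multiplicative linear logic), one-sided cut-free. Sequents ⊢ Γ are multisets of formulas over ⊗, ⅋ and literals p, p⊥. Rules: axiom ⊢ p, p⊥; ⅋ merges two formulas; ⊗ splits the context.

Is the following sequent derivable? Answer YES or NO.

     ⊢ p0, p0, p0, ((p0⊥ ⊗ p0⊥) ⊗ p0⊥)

Derivation (root first):
[⊗]  ⊢ p0, p0, p0, ((p0⊥ ⊗ p0⊥) ⊗ p0⊥)
  [⊗]  ⊢ p0, p0, (p0⊥ ⊗ p0⊥)
    [Ax]  ⊢ p0, p0⊥
    [Ax]  ⊢ p0, p0⊥
  [Ax]  ⊢ p0, p0⊥

Result: YES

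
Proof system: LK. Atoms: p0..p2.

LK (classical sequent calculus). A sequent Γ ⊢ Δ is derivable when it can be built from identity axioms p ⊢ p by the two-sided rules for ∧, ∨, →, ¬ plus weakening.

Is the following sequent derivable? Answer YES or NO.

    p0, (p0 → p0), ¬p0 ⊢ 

Derivation (root first):
[¬L] p0, (p0 → p0), ¬p0 ⊢ 
  [→L] p0, (p0 → p0) ⊢ p0
    [Ax] p0 ⊢ p0
    [Ax] p0 ⊢ p0

Result: YES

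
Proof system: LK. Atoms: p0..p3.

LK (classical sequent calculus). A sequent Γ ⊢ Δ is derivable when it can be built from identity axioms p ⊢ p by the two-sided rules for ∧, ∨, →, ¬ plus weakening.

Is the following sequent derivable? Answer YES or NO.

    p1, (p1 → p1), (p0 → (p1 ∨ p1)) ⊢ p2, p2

Truth-table refutation:
  v=0000: Γ:[p1=F, (p1 → p1)=T, (p0 → (p1 ∨ p1))=T] Δ:[p2=F, p2=F] refutes=False
  v=0001: Γ:[p1=F, (p1 → p1)=T, (p0 → (p1 ∨ p1))=T] Δ:[p2=F, p2=F] refutes=False
  v=0010: Γ:[p1=F, (p1 → p1)=T, (p0 → (p1 ∨ p1))=T] Δ:[p2=T, p2=T] refutes=False
  v=0011: Γ:[p1=F, (p1 → p1)=T, (p0 → (p1 ∨ p1))=T] Δ:[p2=T, p2=T] refutes=False
  v=0100: Γ:[p1=T, (p1 → p1)=T, (p0 → (p1 ∨ p1))=T] Δ:[p2=F, p2=F] refutes=True  ← countermodel

Result: NO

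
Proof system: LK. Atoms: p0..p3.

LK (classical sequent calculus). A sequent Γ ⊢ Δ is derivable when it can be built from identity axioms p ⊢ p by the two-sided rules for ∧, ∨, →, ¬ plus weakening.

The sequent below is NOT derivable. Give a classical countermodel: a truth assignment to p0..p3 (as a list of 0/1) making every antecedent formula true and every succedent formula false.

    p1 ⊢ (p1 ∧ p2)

Truth-table refutation:
  v=0000: Γ:[p1=F] Δ:[(p1 ∧ p2)=F] refutes=False
  v=0001: Γ:[p1=F] Δ:[(p1 ∧ p2)=F] refutes=False
  v=0010: Γ:[p1=F] Δ:[(p1 ∧ p2)=F] refutes=False
  v=0011: Γ:[p1=F] Δ:[(p1 ∧ p2)=F] refutes=False
  v=0100: Γ:[p1=T] Δ:[(p1 ∧ p2)=F] refutes=True  ← countermodel

Result: [0, 1, 0, 0]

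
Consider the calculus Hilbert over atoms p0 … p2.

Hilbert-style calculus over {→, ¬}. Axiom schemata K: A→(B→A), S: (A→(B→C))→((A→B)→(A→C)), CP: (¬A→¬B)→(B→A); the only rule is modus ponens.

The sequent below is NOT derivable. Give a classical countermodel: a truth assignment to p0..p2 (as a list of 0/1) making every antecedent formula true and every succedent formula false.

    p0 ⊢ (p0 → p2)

Enumerate valuations to refute Γ ⊢ Δ:
  v=000: Γ:[p0=F] Δ:[(p0 → p2)=T] refutes=False
  v=001: Γ:[p0=F] Δ:[(p0 → p2)=T] refutes=False
  v=010: Γ:[p0=F] Δ:[(p0 → p2)=T] refutes=False
  v=011: Γ:[p0=F] Δ:[(p0 → p2)=T] refutes=False
  v=100: Γ:[p0=T] Δ:[(p0 → p2)=F] refutes=True  ← countermodel

Result: [1, 0, 0]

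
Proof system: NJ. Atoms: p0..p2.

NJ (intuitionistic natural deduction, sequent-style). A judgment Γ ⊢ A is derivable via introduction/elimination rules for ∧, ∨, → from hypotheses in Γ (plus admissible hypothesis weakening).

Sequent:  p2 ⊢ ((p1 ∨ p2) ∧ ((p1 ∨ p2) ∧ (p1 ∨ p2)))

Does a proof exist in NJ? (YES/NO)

Derivation (root first):
[∧I] p2 ⊢ ((p1 ∨ p2) ∧ ((p1 ∨ p2) ∧ (p1 ∨ p2)))
  [∨I₂] p2 ⊢ (p1 ∨ p2)
    [Ax] p2 ⊢ p2
  [∧I] p2 ⊢ ((p1 ∨ p2) ∧ (p1 ∨ p2))
    [∨I₂] p2 ⊢ (p1 ∨ p2)
      [Ax] p2 ⊢ p2
    [∨I₂] p2 ⊢ (p1 ∨ p2)
      [Ax] p2 ⊢ p2

Result: YES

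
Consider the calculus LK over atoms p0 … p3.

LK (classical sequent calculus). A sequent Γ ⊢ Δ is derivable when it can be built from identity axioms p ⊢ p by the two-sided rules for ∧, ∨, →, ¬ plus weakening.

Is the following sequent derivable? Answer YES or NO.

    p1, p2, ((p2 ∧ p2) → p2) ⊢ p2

Derivation trace:
[→L] p1, p2, ((p2 ∧ p2) → p2) ⊢ p2
  [∧R] p1, p2 ⊢ (p2 ∧ p2)
    [Ax] p2 ⊢ p2
    [WL] p2, p1 ⊢ p2
      [Ax] p2 ⊢ p2
  [Ax] p2 ⊢ p2

Result: YES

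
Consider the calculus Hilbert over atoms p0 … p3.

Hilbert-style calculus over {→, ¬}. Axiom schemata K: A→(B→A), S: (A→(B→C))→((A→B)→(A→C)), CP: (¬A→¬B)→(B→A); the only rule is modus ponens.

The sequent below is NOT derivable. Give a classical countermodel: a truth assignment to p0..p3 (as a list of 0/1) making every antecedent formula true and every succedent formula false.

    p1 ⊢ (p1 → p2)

Enumerate valuations to refute Γ ⊢ Δ:
  v=0000: Γ:[p1=F] Δ:[(p1 → p2)=T] refutes=False
  v=0001: Γ:[p1=F] Δ:[(p1 → p2)=T] refutes=False
  v=0010: Γ:[p1=F] Δ:[(p1 → p2)=T] refutes=False
  v=0011: Γ:[p1=F] Δ:[(p1 → p2)=T] refutes=False
  v=0100: Γ:[p1=T] Δ:[(p1 → p2)=F] refutes=True  ← countermodel

Result: [0, 1, 0, 0]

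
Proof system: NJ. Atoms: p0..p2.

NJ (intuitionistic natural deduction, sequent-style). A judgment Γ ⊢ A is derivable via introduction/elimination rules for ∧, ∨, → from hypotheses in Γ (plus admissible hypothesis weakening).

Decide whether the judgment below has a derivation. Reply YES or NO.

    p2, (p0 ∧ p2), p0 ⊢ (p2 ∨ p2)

Proof tree:
[Wk] p2, (p0 ∧ p2), p0 ⊢ (p2 ∨ p2)
  [Wk] p2, (p0 ∧ p2) ⊢ (p2 ∨ p2)
    [∨I₂] p2 ⊢ (p2 ∨ p2)
      [Ax] p2 ⊢ p2

Result: YES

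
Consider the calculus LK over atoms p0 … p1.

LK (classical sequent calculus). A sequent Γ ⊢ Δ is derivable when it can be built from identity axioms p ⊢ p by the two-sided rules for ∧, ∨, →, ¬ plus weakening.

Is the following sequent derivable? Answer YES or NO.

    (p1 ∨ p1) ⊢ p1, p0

Derivation trace:
[∨L] (p1 ∨ p1) ⊢ p1, p0
  [WR] p1 ⊢ p1, p0
    [Ax] p1 ⊢ p1
  [WR] p1 ⊢ p1, p0
    [Ax] p1 ⊢ p1

Result: YES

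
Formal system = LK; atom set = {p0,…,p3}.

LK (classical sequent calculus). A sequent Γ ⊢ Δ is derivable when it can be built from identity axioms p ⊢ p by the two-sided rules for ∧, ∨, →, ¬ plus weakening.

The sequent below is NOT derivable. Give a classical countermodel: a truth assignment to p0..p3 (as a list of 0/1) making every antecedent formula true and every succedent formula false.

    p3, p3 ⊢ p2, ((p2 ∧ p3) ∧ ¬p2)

Enumerate valuations to refute Γ ⊢ Δ:
  v=0000: Γ:[p3=F, p3=F] Δ:[p2=F, ((p2 ∧ p3) ∧ ¬p2)=F] refutes=False
  v=0001: Γ:[p3=T, p3=T] Δ:[p2=F, ((p2 ∧ p3) ∧ ¬p2)=F] refutes=True  ← countermodel

Result: [0, 0, 0, 1]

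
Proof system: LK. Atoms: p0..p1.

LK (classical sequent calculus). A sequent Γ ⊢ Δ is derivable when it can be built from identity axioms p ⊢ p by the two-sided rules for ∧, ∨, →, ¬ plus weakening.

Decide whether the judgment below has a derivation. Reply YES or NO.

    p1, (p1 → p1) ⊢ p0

Truth-table refutation:
  v=00: Γ:[p1=F, (p1 → p1)=T] Δ:[p0=F] refutes=False
  v=01: Γ:[p1=T, (p1 → p1)=T] Δ:[p0=F] refutes=True  ← countermodel

Result: NO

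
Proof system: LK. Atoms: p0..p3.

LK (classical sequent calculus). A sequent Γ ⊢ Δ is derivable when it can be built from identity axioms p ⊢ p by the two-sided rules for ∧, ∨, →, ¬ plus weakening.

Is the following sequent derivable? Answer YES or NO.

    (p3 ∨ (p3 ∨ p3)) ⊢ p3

Derivation (root first):
[∨L] (p3 ∨ (p3 ∨ p3)) ⊢ p3
  [Ax] p3 ⊢ p3
  [∨L] (p3 ∨ p3) ⊢ p3
    [Ax] p3 ⊢ p3
    [Ax] p3 ⊢ p3

Result: YES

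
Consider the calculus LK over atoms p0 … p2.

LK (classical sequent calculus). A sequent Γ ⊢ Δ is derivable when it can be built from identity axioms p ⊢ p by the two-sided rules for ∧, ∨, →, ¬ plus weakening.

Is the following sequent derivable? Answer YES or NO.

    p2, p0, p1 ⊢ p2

Derivation (root first):
[WL] p2, p0, p1 ⊢ p2
  [WL] p2, p0 ⊢ p2
    [Ax] p2 ⊢ p2

Result: YES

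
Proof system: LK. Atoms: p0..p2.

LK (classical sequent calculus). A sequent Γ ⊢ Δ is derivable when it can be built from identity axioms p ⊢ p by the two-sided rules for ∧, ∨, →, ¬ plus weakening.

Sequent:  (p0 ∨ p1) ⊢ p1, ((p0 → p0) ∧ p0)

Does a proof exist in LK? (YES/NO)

Derivation (root first):
[∨L] (p0 ∨ p1) ⊢ p1, ((p0 → p0) ∧ p0)
  [∧R] p0 ⊢ ((p0 → p0) ∧ p0)
    [→R]  ⊢ (p0 → p0)
      [Ax] p0 ⊢ p0
    [Ax] p0 ⊢ p0
  [Ax] p1 ⊢ p1

Result: YES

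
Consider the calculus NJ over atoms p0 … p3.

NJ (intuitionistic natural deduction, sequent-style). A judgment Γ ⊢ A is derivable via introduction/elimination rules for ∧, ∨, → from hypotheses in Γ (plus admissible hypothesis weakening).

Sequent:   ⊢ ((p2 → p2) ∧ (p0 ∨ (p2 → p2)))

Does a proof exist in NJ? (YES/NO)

Derivation trace:
[∧I]  ⊢ ((p2 → p2) ∧ (p0 ∨ (p2 → p2)))
  [→I]  ⊢ (p2 → p2)
    [Ax] p2 ⊢ p2
  [∨I₂]  ⊢ (p0 ∨ (p2 → p2))
    [→I]  ⊢ (p2 → p2)
      [Ax] p2 ⊢ p2

Result: YES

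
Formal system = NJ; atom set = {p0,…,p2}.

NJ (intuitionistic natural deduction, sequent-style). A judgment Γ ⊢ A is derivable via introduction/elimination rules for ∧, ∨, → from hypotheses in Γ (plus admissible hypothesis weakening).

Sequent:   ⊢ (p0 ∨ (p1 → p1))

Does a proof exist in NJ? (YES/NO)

Derivation (root first):
[∨I₂]  ⊢ (p0 ∨ (p1 → p1))
  [→I]  ⊢ (p1 → p1)
    [Ax] p1 ⊢ p1

Result: YES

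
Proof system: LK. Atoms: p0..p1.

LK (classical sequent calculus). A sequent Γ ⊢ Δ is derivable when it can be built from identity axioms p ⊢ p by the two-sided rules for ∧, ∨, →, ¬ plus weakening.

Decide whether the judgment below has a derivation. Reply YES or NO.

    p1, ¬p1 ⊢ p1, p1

Proof tree:
[¬L] p1, ¬p1 ⊢ p1, p1
  [WR] p1 ⊢ p1, p1, p1
    [WR] p1 ⊢ p1, p1
      [Ax] p1 ⊢ p1

Result: YES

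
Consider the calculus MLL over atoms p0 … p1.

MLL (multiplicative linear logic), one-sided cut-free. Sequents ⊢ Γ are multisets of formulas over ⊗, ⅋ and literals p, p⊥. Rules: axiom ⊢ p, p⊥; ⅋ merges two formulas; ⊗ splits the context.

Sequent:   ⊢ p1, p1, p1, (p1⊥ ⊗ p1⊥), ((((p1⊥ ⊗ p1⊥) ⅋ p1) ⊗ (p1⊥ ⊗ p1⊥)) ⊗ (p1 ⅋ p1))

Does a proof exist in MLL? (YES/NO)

Derivation (root first):
[⊗]  ⊢ p1, p1, p1, (p1⊥ ⊗ p1⊥), ((((p1⊥ ⊗ p1⊥) ⅋ p1) ⊗ (p1⊥ ⊗ p1⊥)) ⊗ (p1 ⅋ p1))
  [⊗]  ⊢ p1, p1, p1, (((p1⊥ ⊗ p1⊥) ⅋ p1) ⊗ (p1⊥ ⊗ p1⊥))
    [⅋]  ⊢ p1, ((p1⊥ ⊗ p1⊥) ⅋ p1)
      [⊗]  ⊢ p1, p1, (p1⊥ ⊗ p1⊥)
        [Ax]  ⊢ p1, p1⊥
        [Ax]  ⊢ p1, p1⊥
    [⊗]  ⊢ p1, p1, (p1⊥ ⊗ p1⊥)
      [Ax]  ⊢ p1, p1⊥
      [Ax]  ⊢ p1, p1⊥
  [⅋]  ⊢ (p1⊥ ⊗ p1⊥), (p1 ⅋ p1)
    [⊗]  ⊢ p1, p1, (p1⊥ ⊗ p1⊥)
      [Ax]  ⊢ p1, p1⊥
      [Ax]  ⊢ p1, p1⊥

Result: YES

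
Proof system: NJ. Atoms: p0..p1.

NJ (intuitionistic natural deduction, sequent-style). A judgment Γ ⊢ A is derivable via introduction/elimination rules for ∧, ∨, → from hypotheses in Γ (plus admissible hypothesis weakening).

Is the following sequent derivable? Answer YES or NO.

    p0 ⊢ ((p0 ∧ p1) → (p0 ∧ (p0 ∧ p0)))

Proof tree:
[→I] p0 ⊢ ((p0 ∧ p1) → (p0 ∧ (p0 ∧ p0)))
  [∧I] (p0 ∧ p1), p0 ⊢ (p0 ∧ (p0 ∧ p0))
    [Wk] p0, (p0 ∧ p1) ⊢ p0
      [Ax] p0 ⊢ p0
    [∧I] (p0 ∧ p1), p0 ⊢ (p0 ∧ p0)
      [Wk] p0, (p0 ∧ p1) ⊢ p0
        [Ax] p0 ⊢ p0
      [Ax] p0 ⊢ p0

Result: YES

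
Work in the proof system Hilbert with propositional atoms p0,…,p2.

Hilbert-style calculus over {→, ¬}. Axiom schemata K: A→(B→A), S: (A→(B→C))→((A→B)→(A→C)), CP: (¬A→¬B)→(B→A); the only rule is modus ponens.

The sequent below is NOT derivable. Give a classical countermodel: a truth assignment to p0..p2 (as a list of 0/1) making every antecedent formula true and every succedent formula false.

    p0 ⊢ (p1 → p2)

Search for a countermodel by truth-table:
  v=000: Γ:[p0=F] Δ:[(p1 → p2)=T] refutes=False
  v=001: Γ:[p0=F] Δ:[(p1 → p2)=T] refutes=False
  v=010: Γ:[p0=F] Δ:[(p1 → p2)=F] refutes=False
  v=011: Γ:[p0=F] Δ:[(p1 → p2)=T] refutes=False
  v=100: Γ:[p0=T] Δ:[(p1 → p2)=T] refutes=False
  v=101: Γ:[p0=T] Δ:[(p1 → p2)=T] refutes=False
  v=110: Γ:[p0=T] Δ:[(p1 → p2)=F] refutes=True  ← countermodel

Result: [1, 1, 0]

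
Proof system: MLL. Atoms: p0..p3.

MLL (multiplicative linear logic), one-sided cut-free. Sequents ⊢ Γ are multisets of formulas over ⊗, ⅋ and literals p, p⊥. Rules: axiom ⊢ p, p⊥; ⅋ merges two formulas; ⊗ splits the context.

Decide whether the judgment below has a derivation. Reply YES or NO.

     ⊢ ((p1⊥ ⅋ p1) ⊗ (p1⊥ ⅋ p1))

Proof tree:
[⊗]  ⊢ ((p1⊥ ⅋ p1) ⊗ (p1⊥ ⅋ p1))
  [⅋]  ⊢ (p1⊥ ⅋ p1)
    [Ax]  ⊢ p1, p1⊥
  [⅋]  ⊢ (p1⊥ ⅋ p1)
    [Ax]  ⊢ p1, p1⊥

Result: YES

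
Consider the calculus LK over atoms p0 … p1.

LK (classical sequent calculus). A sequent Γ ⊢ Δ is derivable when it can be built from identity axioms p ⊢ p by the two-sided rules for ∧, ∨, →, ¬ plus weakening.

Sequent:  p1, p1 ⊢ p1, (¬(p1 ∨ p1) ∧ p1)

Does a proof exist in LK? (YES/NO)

Proof tree:
[WL] p1, p1 ⊢ p1, (¬(p1 ∨ p1) ∧ p1)
  [∧R] p1 ⊢ p1, (¬(p1 ∨ p1) ∧ p1)
    [¬R]  ⊢ p1, ¬(p1 ∨ p1)
      [∨L] (p1 ∨ p1) ⊢ p1
        [Ax] p1 ⊢ p1
        [Ax] p1 ⊢ p1
    [Ax] p1 ⊢ p1

Result: YES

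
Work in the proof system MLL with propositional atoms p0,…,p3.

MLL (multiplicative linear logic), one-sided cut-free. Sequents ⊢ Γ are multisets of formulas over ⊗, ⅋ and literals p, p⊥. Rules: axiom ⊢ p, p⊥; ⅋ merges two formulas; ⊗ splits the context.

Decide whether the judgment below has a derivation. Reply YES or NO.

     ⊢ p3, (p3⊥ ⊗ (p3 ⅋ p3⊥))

Derivation trace:
[⊗]  ⊢ p3, (p3⊥ ⊗ (p3 ⅋ p3⊥))
  [Ax]  ⊢ p3, p3⊥
  [⅋]  ⊢ (p3 ⅋ p3⊥)
    [Ax]  ⊢ p3, p3⊥

Result: YES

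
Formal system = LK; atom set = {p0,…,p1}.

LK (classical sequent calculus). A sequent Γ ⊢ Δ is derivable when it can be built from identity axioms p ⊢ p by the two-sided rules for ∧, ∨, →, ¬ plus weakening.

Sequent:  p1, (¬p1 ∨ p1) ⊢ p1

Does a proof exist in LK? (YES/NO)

Derivation trace:
[∨L] p1, (¬p1 ∨ p1) ⊢ p1
  [¬L] p1, ¬p1 ⊢ 
    [Ax] p1 ⊢ p1
  [Ax] p1 ⊢ p1

Result: YES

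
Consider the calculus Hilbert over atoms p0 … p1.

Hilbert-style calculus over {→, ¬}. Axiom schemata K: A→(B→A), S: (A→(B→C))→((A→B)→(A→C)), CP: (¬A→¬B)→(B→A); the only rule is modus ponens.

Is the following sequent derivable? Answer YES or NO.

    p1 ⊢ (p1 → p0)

Search for a countermodel by truth-table:
  v=00: Γ:[p1=F] Δ:[(p1 → p0)=T] refutes=False
  v=01: Γ:[p1=T] Δ:[(p1 → p0)=F] refutes=True  ← countermodel

Result: NO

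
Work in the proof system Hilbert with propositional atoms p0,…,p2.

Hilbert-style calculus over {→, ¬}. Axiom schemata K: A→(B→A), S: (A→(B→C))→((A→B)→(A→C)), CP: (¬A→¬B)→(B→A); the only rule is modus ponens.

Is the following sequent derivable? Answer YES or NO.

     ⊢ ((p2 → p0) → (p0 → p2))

Truth-table refutation:
  v=000: Γ:[] Δ:[((p2 → p0) → (p0 → p2))=T] refutes=False
  v=001: Γ:[] Δ:[((p2 → p0) → (p0 → p2))=T] refutes=False
  v=010: Γ:[] Δ:[((p2 → p0) → (p0 → p2))=T] refutes=False
  v=011: Γ:[] Δ:[((p2 → p0) → (p0 → p2))=T] refutes=False
  v=100: Γ:[] Δ:[((p2 → p0) → (p0 → p2))=F] refutes=True  ← countermodel

Result: NO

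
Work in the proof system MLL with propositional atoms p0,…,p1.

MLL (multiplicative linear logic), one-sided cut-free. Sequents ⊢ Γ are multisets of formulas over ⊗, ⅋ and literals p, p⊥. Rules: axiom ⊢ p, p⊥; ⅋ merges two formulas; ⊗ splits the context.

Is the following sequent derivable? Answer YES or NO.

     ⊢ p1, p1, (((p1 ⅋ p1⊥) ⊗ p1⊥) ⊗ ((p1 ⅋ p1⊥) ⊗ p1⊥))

Proof tree:
[⊗]  ⊢ p1, p1, (((p1 ⅋ p1⊥) ⊗ p1⊥) ⊗ ((p1 ⅋ p1⊥) ⊗ p1⊥))
  [⊗]  ⊢ p1, ((p1 ⅋ p1⊥) ⊗ p1⊥)
    [⅋]  ⊢ (p1 ⅋ p1⊥)
      [Ax]  ⊢ p1, p1⊥
    [Ax]  ⊢ p1, p1⊥
  [⊗]  ⊢ p1, ((p1 ⅋ p1⊥) ⊗ p1⊥)
    [⅋]  ⊢ (p1 ⅋ p1⊥)
      [Ax]  ⊢ p1, p1⊥
    [Ax]  ⊢ p1, p1⊥

Result: YES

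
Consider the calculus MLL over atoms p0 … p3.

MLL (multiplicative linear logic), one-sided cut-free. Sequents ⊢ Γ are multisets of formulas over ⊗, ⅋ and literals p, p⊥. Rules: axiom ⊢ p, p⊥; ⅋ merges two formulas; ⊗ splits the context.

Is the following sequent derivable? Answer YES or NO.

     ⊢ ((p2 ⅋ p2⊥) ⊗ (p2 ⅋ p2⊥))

Proof tree:
[⊗]  ⊢ ((p2 ⅋ p2⊥) ⊗ (p2 ⅋ p2⊥))
  [⅋]  ⊢ (p2 ⅋ p2⊥)
    [Ax]  ⊢ p2, p2⊥
  [⅋]  ⊢ (p2 ⅋ p2⊥)
    [Ax]  ⊢ p2, p2⊥

Result: YES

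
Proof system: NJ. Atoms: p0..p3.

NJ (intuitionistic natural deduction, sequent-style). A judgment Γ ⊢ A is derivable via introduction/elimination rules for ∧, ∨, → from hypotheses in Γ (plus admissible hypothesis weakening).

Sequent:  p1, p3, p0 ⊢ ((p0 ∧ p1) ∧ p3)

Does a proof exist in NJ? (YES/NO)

Proof tree:
[∧I] p1, p3, p0 ⊢ ((p0 ∧ p1) ∧ p3)
  [∧I] p1, p0 ⊢ (p0 ∧ p1)
    [Ax] p0 ⊢ p0
    [Wk] p1, p0 ⊢ p1
      [Ax] p1 ⊢ p1
  [Ax] p3 ⊢ p3

Result: YES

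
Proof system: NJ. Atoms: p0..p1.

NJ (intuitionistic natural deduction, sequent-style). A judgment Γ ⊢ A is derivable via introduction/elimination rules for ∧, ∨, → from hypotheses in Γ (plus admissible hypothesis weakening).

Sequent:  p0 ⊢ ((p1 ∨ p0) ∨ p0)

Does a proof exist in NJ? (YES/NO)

Derivation (root first):
[∨I₁] p0 ⊢ ((p1 ∨ p0) ∨ p0)
  [∨I₂] p0 ⊢ (p1 ∨ p0)
    [Ax] p0 ⊢ p0

Result: YES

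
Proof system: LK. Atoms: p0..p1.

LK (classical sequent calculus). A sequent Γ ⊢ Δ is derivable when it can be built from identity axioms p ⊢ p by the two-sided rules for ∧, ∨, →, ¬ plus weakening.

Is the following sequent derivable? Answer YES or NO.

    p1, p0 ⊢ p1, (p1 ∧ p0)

Derivation trace:
[WL] p1, p0 ⊢ p1, (p1 ∧ p0)
  [∧R] p1 ⊢ p1, (p1 ∧ p0)
    [Ax] p1 ⊢ p1
    [WR] p1 ⊢ p1, p0
      [Ax] p1 ⊢ p1

Result: YES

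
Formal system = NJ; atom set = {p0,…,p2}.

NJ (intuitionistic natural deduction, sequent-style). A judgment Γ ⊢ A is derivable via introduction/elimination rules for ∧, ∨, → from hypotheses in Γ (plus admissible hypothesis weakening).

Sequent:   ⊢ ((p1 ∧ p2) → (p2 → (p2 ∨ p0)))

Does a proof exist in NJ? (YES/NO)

Derivation trace:
[→I]  ⊢ ((p1 ∧ p2) → (p2 → (p2 ∨ p0)))
  [Wk] (p1 ∧ p2) ⊢ (p2 → (p2 ∨ p0))
    [→I]  ⊢ (p2 → (p2 ∨ p0))
      [∨I₁] p2 ⊢ (p2 ∨ p0)
        [Ax] p2 ⊢ p2

Result: YES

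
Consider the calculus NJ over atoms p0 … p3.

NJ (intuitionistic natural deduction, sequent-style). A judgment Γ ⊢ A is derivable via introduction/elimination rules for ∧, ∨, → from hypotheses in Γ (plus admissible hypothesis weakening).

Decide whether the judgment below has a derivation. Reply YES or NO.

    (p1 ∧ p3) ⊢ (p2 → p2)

Derivation (root first):
[Wk] (p1 ∧ p3) ⊢ (p2 → p2)
  [→I]  ⊢ (p2 → p2)
    [Ax] p2 ⊢ p2

Result: YES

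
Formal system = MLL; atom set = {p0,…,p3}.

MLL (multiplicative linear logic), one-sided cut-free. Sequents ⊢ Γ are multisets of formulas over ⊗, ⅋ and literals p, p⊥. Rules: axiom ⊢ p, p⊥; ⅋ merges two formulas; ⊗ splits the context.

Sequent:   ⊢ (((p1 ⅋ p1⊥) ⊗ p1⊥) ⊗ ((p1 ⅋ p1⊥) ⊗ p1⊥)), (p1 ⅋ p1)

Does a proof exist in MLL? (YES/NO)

Proof tree:
[⅋]  ⊢ (((p1 ⅋ p1⊥) ⊗ p1⊥) ⊗ ((p1 ⅋ p1⊥) ⊗ p1⊥)), (p1 ⅋ p1)
  [⊗]  ⊢ p1, p1, (((p1 ⅋ p1⊥) ⊗ p1⊥) ⊗ ((p1 ⅋ p1⊥) ⊗ p1⊥))
    [⊗]  ⊢ p1, ((p1 ⅋ p1⊥) ⊗ p1⊥)
      [⅋]  ⊢ (p1 ⅋ p1⊥)
        [Ax]  ⊢ p1, p1⊥
      [Ax]  ⊢ p1, p1⊥
    [⊗]  ⊢ p1, ((p1 ⅋ p1⊥) ⊗ p1⊥)
      [⅋]  ⊢ (p1 ⅋ p1⊥)
        [Ax]  ⊢ p1, p1⊥
      [Ax]  ⊢ p1, p1⊥

Result: YES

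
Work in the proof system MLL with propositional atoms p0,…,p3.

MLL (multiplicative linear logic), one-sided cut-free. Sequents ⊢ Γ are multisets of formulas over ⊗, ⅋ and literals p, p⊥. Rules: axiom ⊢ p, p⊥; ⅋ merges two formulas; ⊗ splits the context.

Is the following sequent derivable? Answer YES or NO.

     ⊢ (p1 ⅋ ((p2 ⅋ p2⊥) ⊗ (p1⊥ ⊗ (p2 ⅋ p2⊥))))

Proof tree:
[⅋]  ⊢ (p1 ⅋ ((p2 ⅋ p2⊥) ⊗ (p1⊥ ⊗ (p2 ⅋ p2⊥))))
  [⊗]  ⊢ p1, ((p2 ⅋ p2⊥) ⊗ (p1⊥ ⊗ (p2 ⅋ p2⊥)))
    [⅋]  ⊢ (p2 ⅋ p2⊥)
      [Ax]  ⊢ p2, p2⊥
    [⊗]  ⊢ p1, (p1⊥ ⊗ (p2 ⅋ p2⊥))
      [Ax]  ⊢ p1, p1⊥
      [⅋]  ⊢ (p2 ⅋ p2⊥)
        [Ax]  ⊢ p2, p2⊥

Result: YES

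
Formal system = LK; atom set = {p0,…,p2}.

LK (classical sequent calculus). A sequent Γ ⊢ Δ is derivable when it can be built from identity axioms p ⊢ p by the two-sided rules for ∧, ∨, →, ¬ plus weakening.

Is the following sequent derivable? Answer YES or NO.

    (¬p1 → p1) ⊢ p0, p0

Search for a countermodel by truth-table:
  v=000: Γ:[(¬p1 → p1)=F] Δ:[p0=F, p0=F] refutes=False
  v=001: Γ:[(¬p1 → p1)=F] Δ:[p0=F, p0=F] refutes=False
  v=010: Γ:[(¬p1 → p1)=T] Δ:[p0=F, p0=F] refutes=True  ← countermodel

Result: NO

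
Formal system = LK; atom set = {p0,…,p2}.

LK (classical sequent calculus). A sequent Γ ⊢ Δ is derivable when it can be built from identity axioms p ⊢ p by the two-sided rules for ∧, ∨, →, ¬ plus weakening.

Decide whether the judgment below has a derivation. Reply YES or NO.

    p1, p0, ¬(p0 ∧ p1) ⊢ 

Derivation trace:
[¬L] p1, p0, ¬(p0 ∧ p1) ⊢ 
  [∧R] p1, p0 ⊢ (p0 ∧ p1)
    [Ax] p0 ⊢ p0
    [Ax] p1 ⊢ p1

Result: YES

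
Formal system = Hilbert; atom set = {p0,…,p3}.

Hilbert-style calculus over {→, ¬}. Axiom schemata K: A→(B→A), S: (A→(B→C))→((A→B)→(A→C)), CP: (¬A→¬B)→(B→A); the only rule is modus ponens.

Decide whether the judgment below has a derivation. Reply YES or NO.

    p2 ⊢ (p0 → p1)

Truth-table refutation:
  v=0000: Γ:[p2=F] Δ:[(p0 → p1)=T] refutes=False
  v=0001: Γ:[p2=F] Δ:[(p0 → p1)=T] refutes=False
  v=0010: Γ:[p2=T] Δ:[(p0 → p1)=T] refutes=False
  v=0011: Γ:[p2=T] Δ:[(p0 → p1)=T] refutes=False
  v=0100: Γ:[p2=F] Δ:[(p0 → p1)=T] refutes=False
  v=0101: Γ:[p2=F] Δ:[(p0 → p1)=T] refutes=False
  v=0110: Γ:[p2=T] Δ:[(p0 → p1)=T] refutes=False
  v=0111: Γ:[p2=T] Δ:[(p0 → p1)=T] refutes=False
  v=1000: Γ:[p2=F] Δ:[(p0 → p1)=F] refutes=False
  v=1001: Γ:[p2=F] Δ:[(p0 → p1)=F] refutes=False
  v=1010: Γ:[p2=T] Δ:[(p0 → p1)=F] refutes=True  ← countermodel

Result: NO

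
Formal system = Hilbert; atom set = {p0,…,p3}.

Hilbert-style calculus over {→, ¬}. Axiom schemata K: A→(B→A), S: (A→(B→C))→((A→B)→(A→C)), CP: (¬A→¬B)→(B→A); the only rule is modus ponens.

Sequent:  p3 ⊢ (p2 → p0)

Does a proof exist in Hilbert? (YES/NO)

Search for a countermodel by truth-table:
  v=0000: Γ:[p3=F] Δ:[(p2 → p0)=T] refutes=False
  v=0001: Γ:[p3=T] Δ:[(p2 → p0)=T] refutes=False
  v=0010: Γ:[p3=F] Δ:[(p2 → p0)=F] refutes=False
  v=0011: Γ:[p3=T] Δ:[(p2 → p0)=F] refutes=True  ← countermodel

Result: NO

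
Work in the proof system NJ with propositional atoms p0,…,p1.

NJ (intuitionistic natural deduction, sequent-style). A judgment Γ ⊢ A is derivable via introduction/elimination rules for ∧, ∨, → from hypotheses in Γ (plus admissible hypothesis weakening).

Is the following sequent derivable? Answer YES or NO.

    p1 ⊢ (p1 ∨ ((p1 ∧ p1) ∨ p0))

Proof tree:
[∨I₂] p1 ⊢ (p1 ∨ ((p1 ∧ p1) ∨ p0))
  [∨I₁] p1 ⊢ ((p1 ∧ p1) ∨ p0)
    [∧I] p1 ⊢ (p1 ∧ p1)
      [Ax] p1 ⊢ p1
      [Ax] p1 ⊢ p1

Result: YES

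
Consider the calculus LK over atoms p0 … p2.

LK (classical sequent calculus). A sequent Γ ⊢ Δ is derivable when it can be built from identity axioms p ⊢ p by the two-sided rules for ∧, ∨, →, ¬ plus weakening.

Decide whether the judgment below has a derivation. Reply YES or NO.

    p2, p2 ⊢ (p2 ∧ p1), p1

Enumerate valuations to refute Γ ⊢ Δ:
  v=000: Γ:[p2=F, p2=F] Δ:[(p2 ∧ p1)=F, p1=F] refutes=False
  v=001: Γ:[p2=T, p2=T] Δ:[(p2 ∧ p1)=F, p1=F] refutes=True  ← countermodel

Result: NO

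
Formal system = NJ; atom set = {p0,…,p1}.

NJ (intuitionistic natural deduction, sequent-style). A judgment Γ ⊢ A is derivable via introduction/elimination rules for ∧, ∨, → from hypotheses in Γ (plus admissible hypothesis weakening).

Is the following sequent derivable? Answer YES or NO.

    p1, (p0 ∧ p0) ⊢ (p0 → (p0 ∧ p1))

Derivation (root first):
[Wk] p1, (p0 ∧ p0) ⊢ (p0 → (p0 ∧ p1))
  [→I] p1 ⊢ (p0 → (p0 ∧ p1))
    [∧I] p1, p0 ⊢ (p0 ∧ p1)
      [Ax] p0 ⊢ p0
      [Ax] p1 ⊢ p1

Result: YES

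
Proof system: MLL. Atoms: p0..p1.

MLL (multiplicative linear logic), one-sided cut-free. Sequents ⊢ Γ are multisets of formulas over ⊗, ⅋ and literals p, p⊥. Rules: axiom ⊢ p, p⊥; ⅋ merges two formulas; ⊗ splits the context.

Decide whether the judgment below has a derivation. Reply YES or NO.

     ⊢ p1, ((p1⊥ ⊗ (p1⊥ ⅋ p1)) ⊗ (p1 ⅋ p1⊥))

Derivation trace:
[⊗]  ⊢ p1, ((p1⊥ ⊗ (p1⊥ ⅋ p1)) ⊗ (p1 ⅋ p1⊥))
  [⊗]  ⊢ p1, (p1⊥ ⊗ (p1⊥ ⅋ p1))
    [Ax]  ⊢ p1, p1⊥
    [⅋]  ⊢ (p1⊥ ⅋ p1)
      [Ax]  ⊢ p1, p1⊥
  [⅋]  ⊢ (p1 ⅋ p1⊥)
    [Ax]  ⊢ p1, p1⊥

Result: YES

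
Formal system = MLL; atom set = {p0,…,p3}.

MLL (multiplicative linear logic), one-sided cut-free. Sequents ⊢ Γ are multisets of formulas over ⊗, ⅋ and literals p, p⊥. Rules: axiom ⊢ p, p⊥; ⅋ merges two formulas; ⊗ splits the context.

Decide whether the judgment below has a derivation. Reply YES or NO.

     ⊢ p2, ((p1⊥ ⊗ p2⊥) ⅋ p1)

Derivation (root first):
[⅋]  ⊢ p2, ((p1⊥ ⊗ p2⊥) ⅋ p1)
  [⊗]  ⊢ p1, p2, (p1⊥ ⊗ p2⊥)
    [Ax]  ⊢ p1, p1⊥
    [Ax]  ⊢ p2, p2⊥

Result: YES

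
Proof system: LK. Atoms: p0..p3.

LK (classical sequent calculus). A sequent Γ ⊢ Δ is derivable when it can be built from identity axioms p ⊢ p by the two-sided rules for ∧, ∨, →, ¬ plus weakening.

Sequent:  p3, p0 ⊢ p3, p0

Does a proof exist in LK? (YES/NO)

Derivation (root first):
[WR] p3, p0 ⊢ p3, p0
  [WL] p3, p0 ⊢ p3
    [Ax] p3 ⊢ p3

Result: YES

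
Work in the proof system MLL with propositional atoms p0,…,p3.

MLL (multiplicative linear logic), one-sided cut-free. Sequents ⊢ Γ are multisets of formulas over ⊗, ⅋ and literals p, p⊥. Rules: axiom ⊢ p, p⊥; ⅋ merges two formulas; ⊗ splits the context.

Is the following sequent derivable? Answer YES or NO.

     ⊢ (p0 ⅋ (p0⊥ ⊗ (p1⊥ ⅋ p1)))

Derivation trace:
[⅋]  ⊢ (p0 ⅋ (p0⊥ ⊗ (p1⊥ ⅋ p1)))
  [⊗]  ⊢ p0, (p0⊥ ⊗ (p1⊥ ⅋ p1))
    [Ax]  ⊢ p0, p0⊥
    [⅋]  ⊢ (p1⊥ ⅋ p1)
      [Ax]  ⊢ p1, p1⊥

Result: YES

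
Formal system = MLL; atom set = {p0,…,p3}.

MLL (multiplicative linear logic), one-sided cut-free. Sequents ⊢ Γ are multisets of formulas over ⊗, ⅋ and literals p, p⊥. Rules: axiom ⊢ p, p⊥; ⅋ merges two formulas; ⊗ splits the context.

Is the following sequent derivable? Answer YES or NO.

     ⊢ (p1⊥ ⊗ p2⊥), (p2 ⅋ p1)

Derivation (root first):
[⅋]  ⊢ (p1⊥ ⊗ p2⊥), (p2 ⅋ p1)
  [⊗]  ⊢ p1, p2, (p1⊥ ⊗ p2⊥)
    [Ax]  ⊢ p1, p1⊥
    [Ax]  ⊢ p2, p2⊥

Result: YES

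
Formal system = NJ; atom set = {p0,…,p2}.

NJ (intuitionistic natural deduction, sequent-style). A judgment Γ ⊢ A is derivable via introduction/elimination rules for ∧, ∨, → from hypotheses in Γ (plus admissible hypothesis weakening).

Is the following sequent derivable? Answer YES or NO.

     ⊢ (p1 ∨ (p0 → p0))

Derivation (root first):
[∨I₂]  ⊢ (p1 ∨ (p0 → p0))
  [→I]  ⊢ (p0 → p0)
    [Ax] p0 ⊢ p0

Result: YES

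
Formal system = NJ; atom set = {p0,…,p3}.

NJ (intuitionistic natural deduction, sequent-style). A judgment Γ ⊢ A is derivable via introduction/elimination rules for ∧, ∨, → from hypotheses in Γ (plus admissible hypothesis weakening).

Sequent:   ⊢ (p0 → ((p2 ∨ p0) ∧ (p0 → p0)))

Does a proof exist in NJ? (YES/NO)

Derivation trace:
[→I]  ⊢ (p0 → ((p2 ∨ p0) ∧ (p0 → p0)))
  [∧I] p0 ⊢ ((p2 ∨ p0) ∧ (p0 → p0))
    [∨I₂] p0 ⊢ (p2 ∨ p0)
      [Ax] p0 ⊢ p0
    [Wk] p0 ⊢ (p0 → p0)
      [→I]  ⊢ (p0 → p0)
        [Ax] p0 ⊢ p0

Result: YES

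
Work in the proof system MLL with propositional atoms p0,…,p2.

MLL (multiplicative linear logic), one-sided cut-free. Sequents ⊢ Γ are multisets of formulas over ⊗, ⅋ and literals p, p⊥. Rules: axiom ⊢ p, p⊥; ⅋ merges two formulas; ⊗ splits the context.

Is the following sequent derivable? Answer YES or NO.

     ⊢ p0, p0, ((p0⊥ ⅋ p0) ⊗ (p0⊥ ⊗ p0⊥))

Derivation trace:
[⊗]  ⊢ p0, p0, ((p0⊥ ⅋ p0) ⊗ (p0⊥ ⊗ p0⊥))
  [⅋]  ⊢ (p0⊥ ⅋ p0)
    [Ax]  ⊢ p0, p0⊥
  [⊗]  ⊢ p0, p0, (p0⊥ ⊗ p0⊥)
    [Ax]  ⊢ p0, p0⊥
    [Ax]  ⊢ p0, p0⊥

Result: YES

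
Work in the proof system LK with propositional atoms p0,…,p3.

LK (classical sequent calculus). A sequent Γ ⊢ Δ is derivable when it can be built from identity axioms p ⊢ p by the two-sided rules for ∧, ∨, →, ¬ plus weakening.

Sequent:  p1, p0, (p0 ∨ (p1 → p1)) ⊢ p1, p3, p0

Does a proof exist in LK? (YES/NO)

Derivation (root first):
[∨L] p1, p0, (p0 ∨ (p1 → p1)) ⊢ p1, p3, p0
  [WR] p0, p0 ⊢ p0, p3
    [WL] p0, p0 ⊢ p0
      [Ax] p0 ⊢ p0
  [→L] p1, (p1 → p1) ⊢ p1
    [WL] p1, p1 ⊢ p1
      [Ax] p1 ⊢ p1
    [Ax] p1 ⊢ p1

Result: YES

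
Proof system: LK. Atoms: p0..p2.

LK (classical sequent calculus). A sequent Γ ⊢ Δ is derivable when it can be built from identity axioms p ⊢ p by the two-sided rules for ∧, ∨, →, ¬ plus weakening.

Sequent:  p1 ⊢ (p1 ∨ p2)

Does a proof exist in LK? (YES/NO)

Proof tree:
[∨R] p1 ⊢ (p1 ∨ p2)
  [WR] p1 ⊢ p1, p2
    [Ax] p1 ⊢ p1

Result: YES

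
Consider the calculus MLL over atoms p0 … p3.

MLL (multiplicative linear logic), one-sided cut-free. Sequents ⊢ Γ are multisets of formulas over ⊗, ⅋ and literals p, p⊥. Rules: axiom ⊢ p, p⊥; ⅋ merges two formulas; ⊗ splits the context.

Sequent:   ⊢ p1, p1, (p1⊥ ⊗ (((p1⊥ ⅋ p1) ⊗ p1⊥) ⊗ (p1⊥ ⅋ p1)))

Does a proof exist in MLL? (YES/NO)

Proof tree:
[⊗]  ⊢ p1, p1, (p1⊥ ⊗ (((p1⊥ ⅋ p1) ⊗ p1⊥) ⊗ (p1⊥ ⅋ p1)))
  [Ax]  ⊢ p1, p1⊥
  [⊗]  ⊢ p1, (((p1⊥ ⅋ p1) ⊗ p1⊥) ⊗ (p1⊥ ⅋ p1))
    [⊗]  ⊢ p1, ((p1⊥ ⅋ p1) ⊗ p1⊥)
      [⅋]  ⊢ (p1⊥ ⅋ p1)
        [Ax]  ⊢ p1, p1⊥
      [Ax]  ⊢ p1, p1⊥
    [⅋]  ⊢ (p1⊥ ⅋ p1)
      [Ax]  ⊢ p1, p1⊥

Result: YES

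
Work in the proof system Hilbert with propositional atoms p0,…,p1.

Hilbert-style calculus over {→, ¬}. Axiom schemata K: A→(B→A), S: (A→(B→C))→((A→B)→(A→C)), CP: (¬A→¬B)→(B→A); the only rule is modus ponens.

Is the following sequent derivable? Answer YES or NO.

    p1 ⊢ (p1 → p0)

Truth-table refutation:
  v=00: Γ:[p1=F] Δ:[(p1 → p0)=T] refutes=False
  v=01: Γ:[p1=T] Δ:[(p1 → p0)=F] refutes=True  ← countermodel

Result: NO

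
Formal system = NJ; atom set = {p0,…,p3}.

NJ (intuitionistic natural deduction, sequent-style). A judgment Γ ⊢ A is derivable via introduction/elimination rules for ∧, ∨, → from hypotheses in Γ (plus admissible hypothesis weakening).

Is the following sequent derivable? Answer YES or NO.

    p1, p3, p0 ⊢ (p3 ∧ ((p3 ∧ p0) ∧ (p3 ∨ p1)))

Proof tree:
[∧I] p1, p3, p0 ⊢ (p3 ∧ ((p3 ∧ p0) ∧ (p3 ∨ p1)))
  [Ax] p3 ⊢ p3
  [∧I] p1, p3, p0 ⊢ ((p3 ∧ p0) ∧ (p3 ∨ p1))
    [∧I] p3, p0 ⊢ (p3 ∧ p0)
      [Ax] p3 ⊢ p3
      [Ax] p0 ⊢ p0
    [∨I₂] p1 ⊢ (p3 ∨ p1)
      [Ax] p1 ⊢ p1

Result: YES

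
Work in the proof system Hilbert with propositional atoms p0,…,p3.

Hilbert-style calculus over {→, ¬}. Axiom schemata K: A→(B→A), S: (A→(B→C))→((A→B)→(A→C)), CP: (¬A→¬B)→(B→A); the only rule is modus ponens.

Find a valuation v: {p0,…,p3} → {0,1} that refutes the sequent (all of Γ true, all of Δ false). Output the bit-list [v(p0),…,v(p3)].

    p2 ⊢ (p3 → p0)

Enumerate valuations to refute Γ ⊢ Δ:
  v=0000: Γ:[p2=F] Δ:[(p3 → p0)=T] refutes=False
  v=0001: Γ:[p2=F] Δ:[(p3 → p0)=F] refutes=False
  v=0010: Γ:[p2=T] Δ:[(p3 → p0)=T] refutes=False
  v=0011: Γ:[p2=T] Δ:[(p3 → p0)=F] refutes=True  ← countermodel

Result: [0, 0, 1, 1]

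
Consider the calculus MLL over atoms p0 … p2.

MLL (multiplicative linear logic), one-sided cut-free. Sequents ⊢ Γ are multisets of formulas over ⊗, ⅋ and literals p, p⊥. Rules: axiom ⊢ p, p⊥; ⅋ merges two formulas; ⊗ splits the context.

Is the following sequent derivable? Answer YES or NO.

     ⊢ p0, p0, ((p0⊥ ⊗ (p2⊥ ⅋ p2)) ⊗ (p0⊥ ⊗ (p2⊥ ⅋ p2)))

Derivation trace:
[⊗]  ⊢ p0, p0, ((p0⊥ ⊗ (p2⊥ ⅋ p2)) ⊗ (p0⊥ ⊗ (p2⊥ ⅋ p2)))
  [⊗]  ⊢ p0, (p0⊥ ⊗ (p2⊥ ⅋ p2))
    [Ax]  ⊢ p0, p0⊥
    [⅋]  ⊢ (p2⊥ ⅋ p2)
      [Ax]  ⊢ p2, p2⊥
  [⊗]  ⊢ p0, (p0⊥ ⊗ (p2⊥ ⅋ p2))
    [Ax]  ⊢ p0, p0⊥
    [⅋]  ⊢ (p2⊥ ⅋ p2)
      [Ax]  ⊢ p2, p2⊥

Result: YES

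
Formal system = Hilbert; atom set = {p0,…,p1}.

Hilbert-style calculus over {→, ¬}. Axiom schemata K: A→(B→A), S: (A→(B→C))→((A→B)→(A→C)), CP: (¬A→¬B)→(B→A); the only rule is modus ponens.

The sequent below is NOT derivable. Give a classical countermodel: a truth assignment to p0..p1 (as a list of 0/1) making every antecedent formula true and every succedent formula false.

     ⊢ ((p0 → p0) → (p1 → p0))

Search for a countermodel by truth-table:
  v=00: Γ:[] Δ:[((p0 → p0) → (p1 → p0))=T] refutes=False
  v=01: Γ:[] Δ:[((p0 → p0) → (p1 → p0))=F] refutes=True  ← countermodel

Result: [0, 1]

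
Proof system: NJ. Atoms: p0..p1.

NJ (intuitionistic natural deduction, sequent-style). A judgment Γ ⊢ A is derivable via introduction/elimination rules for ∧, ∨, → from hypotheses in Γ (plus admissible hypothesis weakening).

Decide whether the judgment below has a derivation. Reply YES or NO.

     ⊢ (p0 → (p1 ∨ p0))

Proof tree:
[→I]  ⊢ (p0 → (p1 ∨ p0))
  [∨I₂] p0 ⊢ (p1 ∨ p0)
    [Ax] p0 ⊢ p0

Result: YES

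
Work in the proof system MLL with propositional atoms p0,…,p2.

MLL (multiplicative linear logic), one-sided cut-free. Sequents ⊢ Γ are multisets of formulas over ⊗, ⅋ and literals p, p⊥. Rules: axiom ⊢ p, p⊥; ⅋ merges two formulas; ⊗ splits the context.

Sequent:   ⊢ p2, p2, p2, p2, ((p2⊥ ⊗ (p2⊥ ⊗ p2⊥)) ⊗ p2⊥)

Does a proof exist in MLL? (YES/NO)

Derivation (root first):
[⊗]  ⊢ p2, p2, p2, p2, ((p2⊥ ⊗ (p2⊥ ⊗ p2⊥)) ⊗ p2⊥)
  [⊗]  ⊢ p2, p2, p2, (p2⊥ ⊗ (p2⊥ ⊗ p2⊥))
    [Ax]  ⊢ p2, p2⊥
    [⊗]  ⊢ p2, p2, (p2⊥ ⊗ p2⊥)
      [Ax]  ⊢ p2, p2⊥
      [Ax]  ⊢ p2, p2⊥
  [Ax]  ⊢ p2, p2⊥

Result: YES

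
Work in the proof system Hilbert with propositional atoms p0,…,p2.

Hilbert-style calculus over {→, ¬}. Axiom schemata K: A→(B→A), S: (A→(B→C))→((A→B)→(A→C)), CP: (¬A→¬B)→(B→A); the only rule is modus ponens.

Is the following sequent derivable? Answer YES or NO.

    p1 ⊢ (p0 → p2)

Search for a countermodel by truth-table:
  v=000: Γ:[p1=F] Δ:[(p0 → p2)=T] refutes=False
  v=001: Γ:[p1=F] Δ:[(p0 → p2)=T] refutes=False
  v=010: Γ:[p1=T] Δ:[(p0 → p2)=T] refutes=False
  v=011: Γ:[p1=T] Δ:[(p0 → p2)=T] refutes=False
  v=100: Γ:[p1=F] Δ:[(p0 → p2)=F] refutes=False
  v=101: Γ:[p1=F] Δ:[(p0 → p2)=T] refutes=False
  v=110: Γ:[p1=T] Δ:[(p0 → p2)=F] refutes=True  ← countermodel

Result: NO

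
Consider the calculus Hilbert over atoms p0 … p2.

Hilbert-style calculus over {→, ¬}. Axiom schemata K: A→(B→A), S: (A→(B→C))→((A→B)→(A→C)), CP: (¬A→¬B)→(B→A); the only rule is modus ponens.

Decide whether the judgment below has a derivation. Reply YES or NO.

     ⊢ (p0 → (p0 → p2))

Truth-table refutation:
  v=000: Γ:[] Δ:[(p0 → (p0 → p2))=T] refutes=False
  v=001: Γ:[] Δ:[(p0 → (p0 → p2))=T] refutes=False
  v=010: Γ:[] Δ:[(p0 → (p0 → p2))=T] refutes=False
  v=011: Γ:[] Δ:[(p0 → (p0 → p2))=T] refutes=False
  v=100: Γ:[] Δ:[(p0 → (p0 → p2))=F] refutes=True  ← countermodel

Result: NO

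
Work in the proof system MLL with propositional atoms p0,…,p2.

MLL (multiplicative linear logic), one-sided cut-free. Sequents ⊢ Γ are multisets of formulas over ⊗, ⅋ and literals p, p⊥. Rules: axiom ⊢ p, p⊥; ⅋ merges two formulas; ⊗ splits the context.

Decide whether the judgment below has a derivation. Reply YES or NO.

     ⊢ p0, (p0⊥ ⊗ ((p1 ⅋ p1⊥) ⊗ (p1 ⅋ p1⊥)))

Derivation (root first):
[⊗]  ⊢ p0, (p0⊥ ⊗ ((p1 ⅋ p1⊥) ⊗ (p1 ⅋ p1⊥)))
  [Ax]  ⊢ p0, p0⊥
  [⊗]  ⊢ ((p1 ⅋ p1⊥) ⊗ (p1 ⅋ p1⊥))
    [⅋]  ⊢ (p1 ⅋ p1⊥)
      [Ax]  ⊢ p1, p1⊥
    [⅋]  ⊢ (p1 ⅋ p1⊥)
      [Ax]  ⊢ p1, p1⊥

Result: YES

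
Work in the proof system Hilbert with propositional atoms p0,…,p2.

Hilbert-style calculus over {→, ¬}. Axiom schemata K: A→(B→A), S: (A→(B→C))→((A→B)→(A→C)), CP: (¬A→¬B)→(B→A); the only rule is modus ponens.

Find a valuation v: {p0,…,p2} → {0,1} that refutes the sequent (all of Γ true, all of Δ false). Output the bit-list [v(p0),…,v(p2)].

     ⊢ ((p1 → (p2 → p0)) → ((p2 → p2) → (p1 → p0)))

Truth-table refutation:
  v=000: Γ:[] Δ:[((p1 → (p2 → p0)) → ((p2 → p2) → (p1 → p0)))=T] refutes=False
  v=001: Γ:[] Δ:[((p1 → (p2 → p0)) → ((p2 → p2) → (p1 → p0)))=T] refutes=False
  v=010: Γ:[] Δ:[((p1 → (p2 → p0)) → ((p2 → p2) → (p1 → p0)))=F] refutes=True  ← countermodel

Result: [0, 1, 0]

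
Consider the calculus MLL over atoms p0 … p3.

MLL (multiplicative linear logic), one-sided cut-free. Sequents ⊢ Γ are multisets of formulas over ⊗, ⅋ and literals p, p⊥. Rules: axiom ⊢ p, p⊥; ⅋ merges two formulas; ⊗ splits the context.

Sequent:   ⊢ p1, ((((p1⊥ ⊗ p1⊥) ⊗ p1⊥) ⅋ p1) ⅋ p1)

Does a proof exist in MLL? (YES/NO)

Proof tree:
[⅋]  ⊢ p1, ((((p1⊥ ⊗ p1⊥) ⊗ p1⊥) ⅋ p1) ⅋ p1)
  [⅋]  ⊢ p1, p1, (((p1⊥ ⊗ p1⊥) ⊗ p1⊥) ⅋ p1)
    [⊗]  ⊢ p1, p1, p1, ((p1⊥ ⊗ p1⊥) ⊗ p1⊥)
      [⊗]  ⊢ p1, p1, (p1⊥ ⊗ p1⊥)
        [Ax]  ⊢ p1, p1⊥
        [Ax]  ⊢ p1, p1⊥
      [Ax]  ⊢ p1, p1⊥

Result: YES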